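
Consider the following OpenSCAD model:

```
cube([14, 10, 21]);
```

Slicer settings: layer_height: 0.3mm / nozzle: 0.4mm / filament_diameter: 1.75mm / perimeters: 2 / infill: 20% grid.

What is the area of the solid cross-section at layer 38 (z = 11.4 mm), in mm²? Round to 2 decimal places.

At z = 11.4 mm: the cube is present — its section is the full 14×10 rectangle (area 140.00 mm²). Overall, the cross-section is a single solid region. Net area = 140.00 mm².

140.00 mm²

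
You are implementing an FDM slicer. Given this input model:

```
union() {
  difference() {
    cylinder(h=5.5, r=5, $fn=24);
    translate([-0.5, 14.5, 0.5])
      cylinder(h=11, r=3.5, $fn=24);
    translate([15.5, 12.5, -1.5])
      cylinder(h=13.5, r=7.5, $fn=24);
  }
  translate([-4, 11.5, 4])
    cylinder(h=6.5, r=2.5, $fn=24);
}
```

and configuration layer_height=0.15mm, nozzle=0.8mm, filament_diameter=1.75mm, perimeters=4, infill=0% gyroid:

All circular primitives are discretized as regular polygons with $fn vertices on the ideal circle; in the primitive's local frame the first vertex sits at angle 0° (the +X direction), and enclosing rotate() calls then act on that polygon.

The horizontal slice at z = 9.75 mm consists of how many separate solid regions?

At z = 9.75 mm: the cylinder does not reach this height (z outside [0, 5.5]); the r=3.5 cylinder at (-0.5, 14.5) gives a regular 24-gon of circumradius 3.5 (constant along its height); the r=7.5 cylinder at (15.5, 12.5) gives a regular 24-gon of circumradius 7.5 (constant along its height); Taking the first minus the rest: the first operand is absent here, so nothing remains; the cylinder at (-4, 11.5): section is a regular 24-gon, circumradius r=2.5; Taking the union: only the r=2.5 cylinder at (-4, 11.5) is present, so the union is just that shape — 1 connected region. The result has 1 disconnected region.

1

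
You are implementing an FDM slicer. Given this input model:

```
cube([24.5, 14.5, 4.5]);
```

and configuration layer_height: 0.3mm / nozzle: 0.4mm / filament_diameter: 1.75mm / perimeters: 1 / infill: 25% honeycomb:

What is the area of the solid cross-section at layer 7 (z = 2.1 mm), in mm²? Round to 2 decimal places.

355.25 mm²

At z = 2.1 mm: the cube is present — its section is the full 24.5×14.5 rectangle (area 355.25 mm²). Overall, the cross-section is a single solid region. Net area = 355.25 mm².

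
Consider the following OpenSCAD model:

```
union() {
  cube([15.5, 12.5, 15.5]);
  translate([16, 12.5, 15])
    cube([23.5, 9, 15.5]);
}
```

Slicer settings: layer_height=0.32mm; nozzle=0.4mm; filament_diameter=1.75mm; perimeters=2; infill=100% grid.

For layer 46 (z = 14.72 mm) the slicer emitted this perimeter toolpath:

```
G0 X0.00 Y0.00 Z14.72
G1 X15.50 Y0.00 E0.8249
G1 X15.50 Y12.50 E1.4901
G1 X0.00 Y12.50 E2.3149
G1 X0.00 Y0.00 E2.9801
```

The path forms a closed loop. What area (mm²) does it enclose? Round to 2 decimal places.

193.75 mm²

Apply the shoelace formula to the sequence of (X, Y) vertices; enclosed area = 193.75 mm².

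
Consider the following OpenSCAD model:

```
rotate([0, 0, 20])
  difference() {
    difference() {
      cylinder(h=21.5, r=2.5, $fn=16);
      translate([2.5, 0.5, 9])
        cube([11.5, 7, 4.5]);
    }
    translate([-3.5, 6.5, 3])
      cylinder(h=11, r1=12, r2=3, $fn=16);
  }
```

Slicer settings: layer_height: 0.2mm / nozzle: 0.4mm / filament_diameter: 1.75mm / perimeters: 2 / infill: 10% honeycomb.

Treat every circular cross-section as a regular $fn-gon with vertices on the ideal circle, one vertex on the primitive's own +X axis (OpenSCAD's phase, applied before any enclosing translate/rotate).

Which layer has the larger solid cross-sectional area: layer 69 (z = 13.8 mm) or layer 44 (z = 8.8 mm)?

Layer 69 (z = 13.8): the cylinder: section is a regular 16-gon, circumradius r=2.5 (area = (16/2)·2.500²·sin(360°/16) = 19.13 mm²); the cube at (2.5, 0.5) does not reach this height (z outside [9, 13.5]); After the difference (first − rest): none of the subtracted shapes is present at this height, so the r=2.5 cylinder is unchanged — area = 19.13 mm²; the cone at (-3.5, 6.5) contributes a regular 16-gon of circumradius 3.164 (interpolated between r1=12 and r2=3 at t=0.982) (area = (16/2)·3.164²·sin(360°/16) = 30.64 mm²); Taking the first minus the rest: starting from that combined region (19.13 mm²), the cone at (-3.5, 6.5) misses the remaining region (no effect) — area = 19.13 mm²; (rotated 20° about Z; rotation is an isometry so areas/perimeters/island counts are preserved). So its area = 19.13 mm². Layer 44 (z = 8.8): the r=2.5 cylinder gives a regular 16-gon of circumradius 2.5 (constant along its height) (area = (16/2)·2.500²·sin(360°/16) = 19.13 mm²); the cube at (2.5, 0.5) does not reach this height (z outside [9, 13.5]); After the difference (first − rest): none of the subtracted shapes is present at this height, so the r=2.5 cylinder is unchanged — area = 19.13 mm²; the cone at (-3.5, 6.5) (r1=12→r2=3) has section circumradius 7.255 here — a regular 16-gon (area = (16/2)·7.255²·sin(360°/16) = 161.12 mm²); Subtracting the remaining from the first: starting from that combined region (19.13 mm²), the cone at (-3.5, 6.5) partially overlaps it — only the 7.81 mm² overlap (of its 161.12 mm²) is removed, clipping the outline — area = 11.32 mm²; (rotated 20° about Z; rotation is an isometry so areas/perimeters/island counts are preserved). So its area = 11.32 mm². Layer 69 is larger (19.13 vs 11.32 mm²).

layer 69 (z = 13.8 mm)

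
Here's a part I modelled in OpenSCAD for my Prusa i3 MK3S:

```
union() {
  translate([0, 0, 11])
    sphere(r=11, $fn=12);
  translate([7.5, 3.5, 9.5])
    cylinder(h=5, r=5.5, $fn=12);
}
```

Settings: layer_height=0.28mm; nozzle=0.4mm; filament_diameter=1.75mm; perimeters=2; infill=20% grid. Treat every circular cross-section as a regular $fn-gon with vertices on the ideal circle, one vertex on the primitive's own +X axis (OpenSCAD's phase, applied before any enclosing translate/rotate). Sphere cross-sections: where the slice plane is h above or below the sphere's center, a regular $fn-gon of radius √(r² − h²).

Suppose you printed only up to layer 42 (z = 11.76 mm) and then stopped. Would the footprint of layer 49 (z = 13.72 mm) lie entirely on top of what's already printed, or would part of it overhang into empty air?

entirely on top

Compare the two slices. At z = 11.76: the sphere: section is a regular 12-gon, circumradius = √(r²−h²) = √(11²−0.76²) = 10.974 (area = (12/2)·10.974²·sin(360°/12) = 361.27 mm²); the cylinder at (7.5, 3.5): section is a regular 12-gon, circumradius r=5.5 (area = (12/2)·5.500²·sin(360°/12) = 90.75 mm²); Combining (union): the regions partially overlap — summed areas 452.02 mm² minus the doubly-counted overlap 66.60 mm² gives 385.42 mm² — area = 385.42 mm². At z = 13.72: the r=11 sphere contributes a regular 12-gon of circumradius √(11²−2.72²) = 10.658 (area = (12/2)·10.658²·sin(360°/12) = 340.80 mm²); the r=5.5 cylinder at (7.5, 3.5) contributes a regular 12-gon of circumradius 5.5 (area = (12/2)·5.500²·sin(360°/12) = 90.75 mm²); Combining (union): the regions partially overlap — summed areas 431.55 mm² minus the doubly-counted overlap 63.20 mm² gives 368.35 mm² — area = 368.35 mm². Checking containment: the cross-section at z = 13.72 is a subset of the cross-section at z = 11.76.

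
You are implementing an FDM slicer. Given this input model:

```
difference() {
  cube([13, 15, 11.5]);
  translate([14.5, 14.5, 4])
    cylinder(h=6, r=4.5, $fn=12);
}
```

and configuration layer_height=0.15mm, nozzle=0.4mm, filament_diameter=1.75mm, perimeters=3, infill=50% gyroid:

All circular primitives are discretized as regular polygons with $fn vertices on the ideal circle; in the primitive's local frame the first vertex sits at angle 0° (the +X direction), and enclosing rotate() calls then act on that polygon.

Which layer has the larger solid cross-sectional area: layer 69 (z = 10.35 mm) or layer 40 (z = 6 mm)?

Layer 69 (z = 10.35): the cube (footprint 13×15) is included at this height (area 195.00 mm²); the cylinder at (14.5, 14.5) is absent (z outside [4, 10]); Subtracting the remaining from the first: none of the subtracted shapes is present at this height, so the 13×15 cube is unchanged — area = 195.00 mm². So its area = 195.00 mm². Layer 40 (z = 6): the cube is present — its section is the full 13×15 rectangle (area 195.00 mm²); the r=4.5 cylinder at (14.5, 14.5) gives a regular 12-gon of circumradius 4.5 (constant along its height) (area = (12/2)·4.500²·sin(360°/12) = 60.75 mm²); After the difference (first − rest): starting from the 13×15 cube (195.00 mm²), the r=4.5 cylinder at (14.5, 14.5) partially overlaps it — only the 10.21 mm² overlap (of its 60.75 mm²) is removed, clipping the outline — area = 184.79 mm². So its area = 184.79 mm². Layer 69 is larger (195.00 vs 184.79 mm²).

layer 69 (z = 10.35 mm)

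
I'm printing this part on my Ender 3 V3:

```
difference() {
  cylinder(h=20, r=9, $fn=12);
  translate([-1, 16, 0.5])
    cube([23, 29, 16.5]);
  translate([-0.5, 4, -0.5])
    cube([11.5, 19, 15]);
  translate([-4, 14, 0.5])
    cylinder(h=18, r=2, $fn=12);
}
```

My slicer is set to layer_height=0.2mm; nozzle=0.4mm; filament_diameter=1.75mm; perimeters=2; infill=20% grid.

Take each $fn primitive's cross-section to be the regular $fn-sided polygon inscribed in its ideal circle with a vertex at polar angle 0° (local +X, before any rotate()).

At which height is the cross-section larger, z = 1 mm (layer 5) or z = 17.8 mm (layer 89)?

layer 89 (z = 17.8 mm)

Layer 5 (z = 1): the cylinder: section is a regular 12-gon, circumradius r=9 (area = (12/2)·9.000²·sin(360°/12) = 243.00 mm²); the cube at (-1, 16) is present — its section is the full 23×29 rectangle (area 667.00 mm²); the cube at (-0.5, 4) (footprint 11.5×19) is included at this height (area 218.50 mm²); the r=2 cylinder at (-4, 14) gives a regular 12-gon of circumradius 2 (constant along its height) (area = (12/2)·2.000²·sin(360°/12) = 12.00 mm²); After the difference (first − rest): starting from the r=9 cylinder (243.00 mm²), the 23×29 cube at (-1, 16) misses the remaining region (no effect); the 11.5×19 cube at (-0.5, 4) partially overlaps it — only the 29.36 mm² overlap (of its 218.50 mm²) is removed, clipping the outline; the r=2 cylinder at (-4, 14) misses the remaining region (no effect) — area = 213.64 mm². So its area = 213.64 mm². Layer 89 (z = 17.8): the r=9 cylinder contributes a regular 12-gon of circumradius 9 (area = (12/2)·9.000²·sin(360°/12) = 243.00 mm²); the cube at (-1, 16) does not reach this height (z outside [0.5, 17]); the cube at (-0.5, 4) is not intersected at this z (z outside [-0.5, 14.5]); the r=2 cylinder at (-4, 14) gives a regular 12-gon of circumradius 2 (constant along its height) (area = (12/2)·2.000²·sin(360°/12) = 12.00 mm²); After the difference (first − rest): starting from the r=9 cylinder (243.00 mm²), the r=2 cylinder at (-4, 14) misses the remaining region (no effect) — area = 243.00 mm². So its area = 243.00 mm². Layer 89 is larger (243.00 vs 213.64 mm²).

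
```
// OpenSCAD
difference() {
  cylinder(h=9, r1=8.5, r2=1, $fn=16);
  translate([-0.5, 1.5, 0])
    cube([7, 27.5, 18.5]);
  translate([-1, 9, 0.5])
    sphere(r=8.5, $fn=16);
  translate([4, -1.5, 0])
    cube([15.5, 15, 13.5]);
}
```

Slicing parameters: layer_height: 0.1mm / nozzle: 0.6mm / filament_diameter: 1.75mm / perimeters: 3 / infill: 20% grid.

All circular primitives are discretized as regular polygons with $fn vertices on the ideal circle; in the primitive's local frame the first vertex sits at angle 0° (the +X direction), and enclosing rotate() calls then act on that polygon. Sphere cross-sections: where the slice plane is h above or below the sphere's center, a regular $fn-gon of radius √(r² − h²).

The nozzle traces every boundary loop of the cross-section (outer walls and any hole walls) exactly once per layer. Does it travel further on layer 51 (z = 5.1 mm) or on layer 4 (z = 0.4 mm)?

Layer 51 (z = 5.1): the cone contributes a regular 16-gon of circumradius 4.250 (interpolated between r1=8.5 and r2=1 at t=0.567) (perimeter = 2·16·4.250·sin(180°/16) = 26.53 mm); the 7×27.5 cube at (-0.5, 1.5) contributes its full rectangle (perimeter 69.00 mm); the r=8.5 sphere at (-1, 9) slices to a regular 16-gon of circumradius 7.148 (√(r²−h²) with h=4.6 from center) (perimeter = 2·16·7.148·sin(180°/16) = 44.62 mm); the 15.5×15 cube at (4, -1.5) contributes its full rectangle (perimeter 61.00 mm); Subtracting the remaining from the first: starting from the cone, the 7×27.5 cube at (-0.5, 1.5) partially overlaps it — only the 9.02 mm² overlap (of its 192.50 mm²) is removed, clipping the outline; the r=8.5 sphere at (-1, 9) partially overlaps it — only the 4.43 mm² overlap (of its 156.41 mm²) is removed, clipping the outline; the 15.5×15 cube at (4, -1.5) partially overlaps it — only the 0.31 mm² overlap (of its 232.50 mm²) is removed, clipping the outline — boundary = 25.17 mm. So its perimeter = 25.17 mm. Layer 4 (z = 0.4): the cone (r1=8.5→r2=1) has section circumradius 8.167 here — a regular 16-gon (perimeter = 2·16·8.167·sin(180°/16) = 50.98 mm); the cube at (-0.5, 1.5) (footprint 7×27.5) is included at this height (perimeter 69.00 mm); the r=8.5 sphere at (-1, 9) slices to a regular 16-gon of circumradius 8.499 (√(r²−h²) with h=0.1 from center) (perimeter = 2·16·8.499·sin(180°/16) = 53.06 mm); the cube at (4, -1.5) (footprint 15.5×15) is included at this height (perimeter 61.00 mm); After the difference (first − rest): starting from the cone, the 7×27.5 cube at (-0.5, 1.5) partially overlaps it — only the 39.55 mm² overlap (of its 192.50 mm²) is removed, clipping the outline; the r=8.5 sphere at (-1, 9) partially overlaps it — only the 37.43 mm² overlap (of its 221.16 mm²) is removed, clipping the outline; the 15.5×15 cube at (4, -1.5) partially overlaps it — only the 14.83 mm² overlap (of its 232.50 mm²) is removed, clipping the outline — boundary = 46.78 mm. So its perimeter = 46.78 mm. Layer 4 is larger (46.78 vs 25.17 mm).

layer 4 (z = 0.4 mm)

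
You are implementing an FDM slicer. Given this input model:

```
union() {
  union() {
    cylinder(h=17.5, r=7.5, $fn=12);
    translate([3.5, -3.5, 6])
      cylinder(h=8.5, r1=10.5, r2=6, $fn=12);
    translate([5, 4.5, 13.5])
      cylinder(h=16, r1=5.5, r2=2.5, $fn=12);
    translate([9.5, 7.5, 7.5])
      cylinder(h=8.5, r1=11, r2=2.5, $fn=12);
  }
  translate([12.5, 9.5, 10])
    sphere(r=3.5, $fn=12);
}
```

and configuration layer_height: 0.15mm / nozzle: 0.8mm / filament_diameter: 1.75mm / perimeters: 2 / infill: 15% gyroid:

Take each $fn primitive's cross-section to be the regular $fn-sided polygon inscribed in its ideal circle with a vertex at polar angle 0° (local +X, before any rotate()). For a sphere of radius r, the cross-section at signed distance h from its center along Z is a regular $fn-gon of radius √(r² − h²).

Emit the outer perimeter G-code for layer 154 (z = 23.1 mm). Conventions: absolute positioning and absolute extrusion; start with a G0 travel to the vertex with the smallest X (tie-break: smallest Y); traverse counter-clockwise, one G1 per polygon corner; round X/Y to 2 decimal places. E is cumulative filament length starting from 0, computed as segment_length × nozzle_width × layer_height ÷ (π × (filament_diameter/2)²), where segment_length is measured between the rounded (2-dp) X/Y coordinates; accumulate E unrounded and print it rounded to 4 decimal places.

G0 X1.30 Y4.50 Z23.10
G1 X1.80 Y2.65 E0.0956
G1 X3.15 Y1.30 E0.1909
G1 X5.00 Y0.80 E0.2865
G1 X6.85 Y1.30 E0.3821
G1 X8.20 Y2.65 E0.4773
G1 X8.70 Y4.50 E0.5729
G1 X8.20 Y6.35 E0.6685
G1 X6.85 Y7.70 E0.7638
G1 X5.00 Y8.20 E0.8594
G1 X3.15 Y7.70 E0.9550
G1 X1.80 Y6.35 E1.0503
G1 X1.30 Y4.50 E1.1459

At z = 23.1 mm: the cylinder does not reach this height (z outside [0, 17.5]); the cone at (3.5, -3.5) is absent (z outside [6, 14.5]); the cone at (5, 4.5) (r1=5.5→r2=2.5) has section circumradius 3.700 here — a regular 12-gon; the cone at (9.5, 7.5) does not reach this height (z outside [7.5, 16]); Taking the union: only the cone at (5, 4.5) is present, so the union is just that shape — 1 connected region; the sphere at (12.5, 9.5) does not reach this height (|z−center|=13.100 > r=3.5); Merging all regions: only that combined region is present, so the union is just that shape — 1 connected region. The outline is a single polygon with 12 vertices. Extrusion per mm of travel: 0.8 × 0.15 / (π × 0.875²) = 0.049890. Accumulating E over each segment gives final E = 1.1459.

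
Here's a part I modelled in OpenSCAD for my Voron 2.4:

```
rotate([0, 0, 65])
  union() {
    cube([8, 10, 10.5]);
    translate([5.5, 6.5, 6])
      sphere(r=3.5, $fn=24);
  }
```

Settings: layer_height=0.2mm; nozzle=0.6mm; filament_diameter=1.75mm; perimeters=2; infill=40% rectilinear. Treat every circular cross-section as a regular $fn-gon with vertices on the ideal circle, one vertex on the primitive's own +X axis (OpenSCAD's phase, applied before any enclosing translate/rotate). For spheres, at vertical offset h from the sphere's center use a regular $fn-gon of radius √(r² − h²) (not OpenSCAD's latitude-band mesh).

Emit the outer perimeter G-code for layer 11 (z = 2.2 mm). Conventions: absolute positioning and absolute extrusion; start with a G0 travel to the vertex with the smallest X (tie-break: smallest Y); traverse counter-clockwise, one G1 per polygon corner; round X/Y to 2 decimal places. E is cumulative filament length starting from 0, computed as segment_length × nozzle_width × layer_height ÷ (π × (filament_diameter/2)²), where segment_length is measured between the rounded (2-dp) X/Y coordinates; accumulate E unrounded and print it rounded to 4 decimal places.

At z = 2.2 mm: the 8×10 cube contributes its full rectangle; the sphere at (5.5, 6.5) does not reach this height (|z−center|=3.800 > r=3.5); Merging all regions: only the 8×10 cube is present, so the union is just that shape — 1 connected region; (rotated 65° about Z; rotation is an isometry so areas/perimeters/island counts are preserved). The outline is a single polygon with 4 vertices. Extrusion per mm of travel: 0.6 × 0.2 / (π × 0.875²) = 0.049890. Accumulating E over each segment gives final E = 1.7958.

G0 X-9.06 Y4.23 Z2.20
G1 X0.00 Y0.00 E0.4988
G1 X3.38 Y7.25 E0.8979
G1 X-5.68 Y11.48 E1.3968
G1 X-9.06 Y4.23 E1.7958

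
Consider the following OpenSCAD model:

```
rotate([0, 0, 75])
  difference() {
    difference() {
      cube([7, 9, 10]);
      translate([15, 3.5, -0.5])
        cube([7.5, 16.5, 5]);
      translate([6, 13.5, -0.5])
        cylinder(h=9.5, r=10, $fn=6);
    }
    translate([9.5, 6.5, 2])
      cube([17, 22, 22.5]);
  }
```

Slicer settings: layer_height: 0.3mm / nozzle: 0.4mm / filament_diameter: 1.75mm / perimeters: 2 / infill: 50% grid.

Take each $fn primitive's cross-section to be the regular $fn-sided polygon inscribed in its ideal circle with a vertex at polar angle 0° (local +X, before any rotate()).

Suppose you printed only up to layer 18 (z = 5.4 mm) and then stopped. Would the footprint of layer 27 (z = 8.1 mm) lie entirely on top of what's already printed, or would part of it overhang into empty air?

entirely on top

Compare the two slices. At z = 5.4: the cube is present — its section is the full 7×9 rectangle (area 63.00 mm²); the cube at (15, 3.5) is absent (z outside [-0.5, 4.5]); the r=10 cylinder at (6, 13.5) gives a regular 6-gon of circumradius 10 (constant along its height) (area = (6/2)·10.000²·sin(360°/6) = 259.81 mm²); Taking the first minus the rest: starting from the 7×9 cube (63.00 mm²), the r=10 cylinder at (6, 13.5) partially overlaps it — only the 28.26 mm² overlap (of its 259.81 mm²) is removed, clipping the outline — area = 34.74 mm²; the cube at (9.5, 6.5) (footprint 17×22) is included at this height (area 374.00 mm²); After the difference (first − rest): starting from that combined region (34.74 mm²), the 17×22 cube at (9.5, 6.5) misses the remaining region (no effect) — area = 34.74 mm²; (whole slice rotated 75° about Z — lengths, areas and connectivity unchanged). At z = 8.1: the cube (footprint 7×9) is included at this height (area 63.00 mm²); the cube at (15, 3.5) does not reach this height (z outside [-0.5, 4.5]); the r=10 cylinder at (6, 13.5) contributes a regular 6-gon of circumradius 10 (area = (6/2)·10.000²·sin(360°/6) = 259.81 mm²); Taking the first minus the rest: starting from the 7×9 cube (63.00 mm²), the r=10 cylinder at (6, 13.5) partially overlaps it — only the 28.26 mm² overlap (of its 259.81 mm²) is removed, clipping the outline — area = 34.74 mm²; the cube at (9.5, 6.5) is present — its section is the full 17×22 rectangle (area 374.00 mm²); Taking the first minus the rest: starting from that combined region (34.74 mm²), the 17×22 cube at (9.5, 6.5) misses the remaining region (no effect) — area = 34.74 mm²; (rotated 75° about Z; rotation is an isometry so areas/perimeters/island counts are preserved). Checking containment: the cross-section at z = 8.1 is a subset of the cross-section at z = 5.4.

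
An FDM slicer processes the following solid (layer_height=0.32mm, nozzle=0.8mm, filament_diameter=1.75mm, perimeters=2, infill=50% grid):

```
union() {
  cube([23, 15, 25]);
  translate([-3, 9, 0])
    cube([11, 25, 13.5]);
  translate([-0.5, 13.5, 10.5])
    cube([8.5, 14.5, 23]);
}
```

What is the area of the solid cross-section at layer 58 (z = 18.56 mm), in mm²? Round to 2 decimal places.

At z = 18.56 mm: the cube (footprint 23×15) is included at this height (area 345.00 mm²); the cube at (-3, 9) is absent (z outside [0, 13.5]); the cube at (-0.5, 13.5) (footprint 8.5×14.5) is included at this height (area 123.25 mm²); Merging all regions: the regions partially overlap — summed areas 468.25 mm² minus the doubly-counted overlap 12.00 mm² gives 456.25 mm² — area = 456.25 mm². Overall, the cross-section is a single solid region. Net area = 456.25 mm².

456.25 mm²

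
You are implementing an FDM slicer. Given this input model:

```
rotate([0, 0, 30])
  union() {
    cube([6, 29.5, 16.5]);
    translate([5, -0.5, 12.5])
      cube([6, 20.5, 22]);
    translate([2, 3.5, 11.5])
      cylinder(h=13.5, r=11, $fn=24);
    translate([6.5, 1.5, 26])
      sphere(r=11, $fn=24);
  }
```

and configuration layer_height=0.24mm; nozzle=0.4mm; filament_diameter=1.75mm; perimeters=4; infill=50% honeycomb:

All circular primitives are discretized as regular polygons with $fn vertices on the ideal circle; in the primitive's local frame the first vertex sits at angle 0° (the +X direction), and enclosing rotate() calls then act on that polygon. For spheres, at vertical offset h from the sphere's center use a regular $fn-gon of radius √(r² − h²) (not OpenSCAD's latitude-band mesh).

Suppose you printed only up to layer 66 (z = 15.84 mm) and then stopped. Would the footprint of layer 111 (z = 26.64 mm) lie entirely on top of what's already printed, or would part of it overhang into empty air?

part overhangs

Compare the two slices. At z = 15.84: the 6×29.5 cube contributes its full rectangle (area 177.00 mm²); the cube at (5, -0.5) (footprint 6×20.5) is included at this height (area 123.00 mm²); the r=11 cylinder at (2, 3.5) contributes a regular 24-gon of circumradius 11 (area = (24/2)·11.000²·sin(360°/24) = 375.81 mm²); the r=11 sphere at (6.5, 1.5) slices to a regular 24-gon of circumradius 4.216 (√(r²−h²) with h=10.16 from center) (area = (24/2)·4.216²·sin(360°/24) = 55.20 mm²); Taking the union: the regions partially overlap — summed areas 731.01 mm² minus the doubly-counted overlap 224.20 mm² gives 506.81 mm² — area = 506.81 mm²; (rotated 30° about Z; rotation is an isometry so areas/perimeters/island counts are preserved). At z = 26.64: the cube is not intersected at this z (z outside [0, 16.5]); the cube at (5, -0.5) (footprint 6×20.5) is included at this height (area 123.00 mm²); the cylinder at (2, 3.5) is not intersected at this z (z outside [11.5, 25]); the r=11 sphere at (6.5, 1.5) slices to a regular 24-gon of circumradius 10.981 (√(r²−h²) with h=0.64 from center) (area = (24/2)·10.981²·sin(360°/24) = 374.53 mm²); Taking the union: the regions partially overlap — summed areas 497.53 mm² minus the doubly-counted overlap 76.02 mm² gives 421.51 mm² — area = 421.51 mm²; (whole slice rotated 30° about Z — lengths, areas and connectivity unchanged). Checking containment: at z = 26.64 the cross-section extends beyond the z = 15.84 cross-section by about 104.22 mm².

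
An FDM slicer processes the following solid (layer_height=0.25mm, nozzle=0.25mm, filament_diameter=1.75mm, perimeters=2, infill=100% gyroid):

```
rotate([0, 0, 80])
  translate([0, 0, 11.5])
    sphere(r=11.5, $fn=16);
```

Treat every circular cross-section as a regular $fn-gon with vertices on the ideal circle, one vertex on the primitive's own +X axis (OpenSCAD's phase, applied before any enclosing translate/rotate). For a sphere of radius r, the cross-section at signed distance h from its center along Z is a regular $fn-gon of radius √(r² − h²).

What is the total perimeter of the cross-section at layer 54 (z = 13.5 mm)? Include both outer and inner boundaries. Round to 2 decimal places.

At z = 13.5 mm: the r=11.5 sphere contributes a regular 16-gon of circumradius √(11.5²−2²) = 11.325 (perimeter = 2·16·11.325·sin(180°/16) = 70.70 mm); (whole slice rotated 80° about Z — lengths, areas and connectivity unchanged). Overall, the cross-section is a single solid region. Total boundary length (outer) = 70.70 mm.

70.70 mm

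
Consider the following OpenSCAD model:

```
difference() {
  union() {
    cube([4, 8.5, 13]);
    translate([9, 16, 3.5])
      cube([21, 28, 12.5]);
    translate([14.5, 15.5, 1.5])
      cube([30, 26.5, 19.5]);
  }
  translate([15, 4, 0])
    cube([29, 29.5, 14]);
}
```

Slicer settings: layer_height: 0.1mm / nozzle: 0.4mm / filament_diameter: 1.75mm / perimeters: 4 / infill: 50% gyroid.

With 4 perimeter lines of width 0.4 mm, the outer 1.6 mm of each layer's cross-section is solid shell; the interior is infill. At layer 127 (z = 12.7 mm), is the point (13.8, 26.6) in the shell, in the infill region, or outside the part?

shell

At z = 12.7 mm: the cube (footprint 4×8.5) is included at this height; the 21×28 cube at (9, 16) contributes its full rectangle; the 30×26.5 cube at (14.5, 15.5) contributes its full rectangle; Taking the union: the regions partially overlap (shared area 403.00 mm²), so overlapping operands fuse into one piece — 2 connected regions; the cube at (15, 4) (footprint 29×29.5) is included at this height; Subtracting the remaining from the first: starting from the result so far, the 29×29.5 cube at (15, 4) partially overlaps it — only the 522.00 mm² overlap (of its 855.50 mm²) is removed, clipping the outline — 2 connected regions. Overall, the cross-section has 2 separate islands. The nearest boundary edge runs (15.00, 33.50)→(15.00, 15.50); distance from the point to it = 1.20 mm. (Shell/infill is judged within the island containing the point — the largest one.) The point is inside the cross-section, 1.20 mm from the nearest boundary — within the 1.6 mm shell band (4 × 0.4).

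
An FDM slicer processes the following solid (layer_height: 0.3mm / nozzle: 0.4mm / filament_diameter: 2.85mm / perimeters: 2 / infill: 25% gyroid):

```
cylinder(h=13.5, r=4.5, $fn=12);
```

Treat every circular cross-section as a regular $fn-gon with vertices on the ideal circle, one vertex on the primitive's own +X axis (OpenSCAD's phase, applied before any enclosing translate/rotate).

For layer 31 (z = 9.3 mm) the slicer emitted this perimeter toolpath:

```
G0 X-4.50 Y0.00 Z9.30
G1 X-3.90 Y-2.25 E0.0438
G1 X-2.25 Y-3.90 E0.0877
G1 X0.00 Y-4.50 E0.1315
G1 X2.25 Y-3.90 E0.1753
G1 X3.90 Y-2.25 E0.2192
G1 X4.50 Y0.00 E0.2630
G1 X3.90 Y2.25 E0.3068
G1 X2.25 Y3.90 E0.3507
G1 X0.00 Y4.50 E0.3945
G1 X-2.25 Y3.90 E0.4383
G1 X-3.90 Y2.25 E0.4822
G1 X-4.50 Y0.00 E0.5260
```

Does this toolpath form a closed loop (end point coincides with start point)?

yes

Start point (G0): (-4.50, 0.00). End point (last G1): the path returns to the start — closed.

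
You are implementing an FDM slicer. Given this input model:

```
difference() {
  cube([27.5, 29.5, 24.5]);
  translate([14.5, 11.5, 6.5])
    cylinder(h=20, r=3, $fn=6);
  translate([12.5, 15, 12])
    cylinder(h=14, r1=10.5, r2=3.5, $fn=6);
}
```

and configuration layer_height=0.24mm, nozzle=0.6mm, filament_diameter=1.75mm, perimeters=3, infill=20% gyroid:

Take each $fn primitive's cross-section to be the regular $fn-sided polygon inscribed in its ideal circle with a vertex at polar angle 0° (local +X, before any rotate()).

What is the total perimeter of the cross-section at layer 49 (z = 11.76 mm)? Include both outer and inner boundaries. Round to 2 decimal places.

132.00 mm

At z = 11.76 mm: the cube is present — its section is the full 27.5×29.5 rectangle (perimeter 114.00 mm); the cylinder at (14.5, 11.5): section is a regular 6-gon, circumradius r=3 (perimeter = 2·6·3.000·sin(180°/6) = 18.00 mm); the cone at (12.5, 15) does not reach this height (z outside [12, 26]); After the difference (first − rest): starting from the 27.5×29.5 cube, the r=3 cylinder at (14.5, 11.5) lies wholly inside it (removes its full 23.38 mm² and its 18.00 mm outline becomes a hole wall) — boundary (outer + 1 inner loop) = 132.00 mm. Overall, the cross-section is one region with 1 hole. Total boundary length (outer + inner) = 132.00 mm.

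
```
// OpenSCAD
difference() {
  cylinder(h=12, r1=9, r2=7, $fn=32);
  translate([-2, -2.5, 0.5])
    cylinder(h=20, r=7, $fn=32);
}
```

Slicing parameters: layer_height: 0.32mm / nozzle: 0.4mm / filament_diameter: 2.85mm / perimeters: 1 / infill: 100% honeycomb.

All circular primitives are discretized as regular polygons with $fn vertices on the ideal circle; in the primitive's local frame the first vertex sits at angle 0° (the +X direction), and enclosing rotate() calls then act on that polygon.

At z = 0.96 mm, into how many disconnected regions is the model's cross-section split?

1

At z = 0.96 mm: the cone contributes a regular 32-gon of circumradius 8.840 (interpolated between r1=9 and r2=7 at t=0.080); the r=7 cylinder at (-2, -2.5) gives a regular 32-gon of circumradius 7 (constant along its height); Subtracting the remaining from the first: starting from the cone, the r=7 cylinder at (-2, -2.5) partially overlaps it — only the 139.52 mm² overlap (of its 152.95 mm²) is removed, clipping the outline — 1 connected region. The result has 1 disconnected region.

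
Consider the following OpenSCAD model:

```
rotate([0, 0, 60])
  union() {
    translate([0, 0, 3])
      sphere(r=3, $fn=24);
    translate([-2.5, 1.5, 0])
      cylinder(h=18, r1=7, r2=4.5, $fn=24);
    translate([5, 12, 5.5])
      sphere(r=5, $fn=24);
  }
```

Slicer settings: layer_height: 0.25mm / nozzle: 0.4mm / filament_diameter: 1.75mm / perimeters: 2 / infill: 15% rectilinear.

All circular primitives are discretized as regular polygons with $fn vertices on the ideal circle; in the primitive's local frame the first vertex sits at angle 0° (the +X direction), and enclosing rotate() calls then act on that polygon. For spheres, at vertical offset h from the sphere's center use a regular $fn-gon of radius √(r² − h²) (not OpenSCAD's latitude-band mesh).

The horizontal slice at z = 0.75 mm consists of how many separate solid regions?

2

At z = 0.75 mm: the r=3 sphere contributes a regular 24-gon of circumradius √(3²−2.25²) = 1.984; the cone at (-2.5, 1.5) contributes a regular 24-gon of circumradius 6.896 (interpolated between r1=7 and r2=4.5 at t=0.042); the r=5 sphere at (5, 12) contributes a regular 24-gon of circumradius √(5²−4.75²) = 1.561; Taking the union: the regions partially overlap (shared area 12.23 mm²), so overlapping operands fuse into one piece — 2 connected regions; (rotated 60° about Z; rotation is an isometry so areas/perimeters/island counts are preserved). The result has 2 disconnected regions.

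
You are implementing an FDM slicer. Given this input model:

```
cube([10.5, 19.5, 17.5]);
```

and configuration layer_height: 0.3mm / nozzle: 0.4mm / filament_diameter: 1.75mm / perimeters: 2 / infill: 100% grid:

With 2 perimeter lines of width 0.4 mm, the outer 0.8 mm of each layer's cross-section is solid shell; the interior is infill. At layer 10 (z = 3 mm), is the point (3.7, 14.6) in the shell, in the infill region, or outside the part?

At z = 3 mm: the cube is present — its section is the full 10.5×19.5 rectangle. Overall, the cross-section is a single solid region. The nearest boundary edge runs (0.00, 19.50)→(0.00, 0.00); distance from the point to it = 3.70 mm. The point is inside the cross-section and 3.70 mm from the nearest boundary — more than the 0.8 mm shell width (2 × 0.4), so it's in the infill interior.

infill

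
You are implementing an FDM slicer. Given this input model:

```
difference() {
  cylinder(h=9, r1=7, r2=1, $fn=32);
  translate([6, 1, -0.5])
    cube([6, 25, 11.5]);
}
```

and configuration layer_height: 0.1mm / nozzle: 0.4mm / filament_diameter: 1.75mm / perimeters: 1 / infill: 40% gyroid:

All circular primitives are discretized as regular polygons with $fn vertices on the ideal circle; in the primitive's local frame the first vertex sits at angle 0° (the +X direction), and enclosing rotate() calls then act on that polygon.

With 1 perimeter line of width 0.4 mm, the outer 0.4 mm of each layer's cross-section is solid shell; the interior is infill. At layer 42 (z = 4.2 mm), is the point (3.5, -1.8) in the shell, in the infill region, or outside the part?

shell

At z = 4.2 mm: the cone: at t=0.467 of its height the radius interpolates to r₁+(r₂−r₁)t = 4.200, giving a regular 32-gon of that circumradius; the 6×25 cube at (6, 1) contributes its full rectangle; Taking the first minus the rest: starting from the cone, the 6×25 cube at (6, 1) misses the remaining region (no effect) — 1 connected region. Overall, the cross-section is a single solid region. The nearest boundary edge runs (3.88, -1.61)→(3.49, -2.33); distance from the point to it = 0.24 mm. The point is inside the cross-section, 0.24 mm from the nearest boundary — within the 0.4 mm shell band (1 × 0.4).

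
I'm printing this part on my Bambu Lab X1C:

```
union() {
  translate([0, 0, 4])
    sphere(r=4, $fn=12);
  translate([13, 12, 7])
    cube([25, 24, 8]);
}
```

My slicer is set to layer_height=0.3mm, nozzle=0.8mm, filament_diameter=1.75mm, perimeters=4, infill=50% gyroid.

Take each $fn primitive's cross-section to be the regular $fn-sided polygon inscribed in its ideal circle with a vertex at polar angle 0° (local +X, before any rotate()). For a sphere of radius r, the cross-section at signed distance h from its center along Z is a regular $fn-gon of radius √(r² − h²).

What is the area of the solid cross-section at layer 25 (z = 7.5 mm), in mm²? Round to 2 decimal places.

611.25 mm²

At z = 7.5 mm: the r=4 sphere slices to a regular 12-gon of circumradius 1.936 (√(r²−h²) with h=3.5 from center) (area = (12/2)·1.936²·sin(360°/12) = 11.25 mm²); the cube at (13, 12) (footprint 25×24) is included at this height (area 600.00 mm²); Combining (union): the 2 present regions are separate (no shared area or edge), so areas and boundary lengths simply add and each stays a separate island — area = 611.25 mm². Overall, the cross-section has 2 separate islands. Net area = 611.25 mm².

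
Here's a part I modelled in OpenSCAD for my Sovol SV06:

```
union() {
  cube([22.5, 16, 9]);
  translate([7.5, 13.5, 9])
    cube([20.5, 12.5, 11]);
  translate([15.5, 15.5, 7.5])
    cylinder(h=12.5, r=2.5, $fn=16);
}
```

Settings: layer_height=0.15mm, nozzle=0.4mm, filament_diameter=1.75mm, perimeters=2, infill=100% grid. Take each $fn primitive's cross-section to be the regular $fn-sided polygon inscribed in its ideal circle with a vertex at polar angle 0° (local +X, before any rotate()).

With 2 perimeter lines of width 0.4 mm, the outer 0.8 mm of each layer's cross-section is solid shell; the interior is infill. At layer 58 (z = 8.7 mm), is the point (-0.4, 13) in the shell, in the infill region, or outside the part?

At z = 8.7 mm: the 22.5×16 cube contributes its full rectangle; the cube at (7.5, 13.5) does not reach this height (z outside [9, 20]); the cylinder at (15.5, 15.5): section is a regular 16-gon, circumradius r=2.5; Combining (union): the regions partially overlap (shared area 12.02 mm²), so overlapping operands fuse into one piece — 1 connected region. Overall, the cross-section is a single solid region. The nearest boundary edge runs (0.00, 0.00)→(0.00, 16.00); distance from the point to it = 0.40 mm. The point is not inside any of the regions above, so it lies outside the cross-section (0.40 mm from the nearest boundary).

outside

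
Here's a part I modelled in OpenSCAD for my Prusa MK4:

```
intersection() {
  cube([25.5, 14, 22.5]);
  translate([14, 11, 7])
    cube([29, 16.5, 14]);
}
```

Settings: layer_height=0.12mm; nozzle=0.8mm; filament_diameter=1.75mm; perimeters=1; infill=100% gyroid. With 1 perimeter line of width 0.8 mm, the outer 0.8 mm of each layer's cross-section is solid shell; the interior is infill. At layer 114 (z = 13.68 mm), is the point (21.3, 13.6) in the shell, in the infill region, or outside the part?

shell

At z = 13.68 mm: the cube is present — its section is the full 25.5×14 rectangle; the 29×16.5 cube at (14, 11) contributes its full rectangle; After intersecting: the 29×16.5 cube at (14, 11) partially overlaps the 25.5×14 cube; clipping to the common part keeps 34.50 mm² — 1 connected region. Overall, the cross-section is a single solid region. The nearest boundary edge runs (14.00, 14.00)→(25.50, 14.00); distance from the point to it = 0.40 mm. The point is inside the cross-section, 0.40 mm from the nearest boundary — within the 0.8 mm shell band (1 × 0.8).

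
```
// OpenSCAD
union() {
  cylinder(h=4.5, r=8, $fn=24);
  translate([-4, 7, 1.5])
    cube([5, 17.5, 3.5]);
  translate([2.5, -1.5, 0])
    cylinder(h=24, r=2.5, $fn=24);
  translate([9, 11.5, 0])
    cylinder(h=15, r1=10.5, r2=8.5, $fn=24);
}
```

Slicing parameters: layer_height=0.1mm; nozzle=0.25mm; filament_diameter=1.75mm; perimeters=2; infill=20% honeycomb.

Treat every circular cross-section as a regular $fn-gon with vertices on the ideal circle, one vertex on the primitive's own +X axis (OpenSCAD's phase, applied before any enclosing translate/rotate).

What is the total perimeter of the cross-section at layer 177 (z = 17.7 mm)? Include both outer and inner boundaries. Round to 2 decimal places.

15.66 mm

At z = 17.7 mm: the cylinder is not intersected at this z (z outside [0, 4.5]); the cube at (-4, 7) is absent (z outside [1.5, 5]); the r=2.5 cylinder at (2.5, -1.5) contributes a regular 24-gon of circumradius 2.5 (perimeter = 2·24·2.500·sin(180°/24) = 15.66 mm); the cone at (9, 11.5) is not intersected at this z (z outside [0, 15]); Taking the union: only the r=2.5 cylinder at (2.5, -1.5) is present, so the union is just that shape — boundary = 15.66 mm. Overall, the cross-section is a single solid region. Total boundary length (outer) = 15.66 mm.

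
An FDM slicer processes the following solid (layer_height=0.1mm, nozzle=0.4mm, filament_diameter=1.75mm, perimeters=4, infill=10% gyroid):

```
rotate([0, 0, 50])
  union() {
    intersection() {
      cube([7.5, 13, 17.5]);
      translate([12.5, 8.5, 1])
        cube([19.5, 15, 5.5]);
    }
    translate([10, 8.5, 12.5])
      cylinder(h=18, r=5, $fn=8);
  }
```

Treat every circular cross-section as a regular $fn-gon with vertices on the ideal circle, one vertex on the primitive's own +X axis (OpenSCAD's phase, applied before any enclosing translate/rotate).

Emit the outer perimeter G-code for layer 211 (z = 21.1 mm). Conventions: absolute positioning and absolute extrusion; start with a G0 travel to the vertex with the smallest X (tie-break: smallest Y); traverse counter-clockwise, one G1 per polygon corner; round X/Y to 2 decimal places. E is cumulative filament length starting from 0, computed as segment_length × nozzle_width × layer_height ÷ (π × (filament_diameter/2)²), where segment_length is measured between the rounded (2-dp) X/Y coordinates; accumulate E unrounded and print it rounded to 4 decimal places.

At z = 21.1 mm: the cube is absent (z outside [0, 17.5]); the cube at (12.5, 8.5) is not intersected at this z (z outside [1, 6.5]); Keeping only the common overlap: at least one operand is absent at this height, so nothing remains; the r=5 cylinder at (10, 8.5) contributes a regular 8-gon of circumradius 5; Combining (union): only the r=5 cylinder at (10, 8.5) is present, so the union is just that shape — 1 connected region; (rotated 50° about Z; rotation is an isometry so areas/perimeters/island counts are preserved). The outline is a single polygon with 8 vertices. Extrusion per mm of travel: 0.4 × 0.1 / (π × 0.875²) = 0.016630. Accumulating E over each segment gives final E = 0.5092.

G0 X-5.06 Y12.69 Z21.10
G1 X-3.30 Y9.29 E0.0637
G1 X0.35 Y8.14 E0.1273
G1 X3.75 Y9.91 E0.1911
G1 X4.90 Y13.56 E0.2547
G1 X3.13 Y16.95 E0.3183
G1 X-0.52 Y18.11 E0.3820
G1 X-3.91 Y16.34 E0.4456
G1 X-5.06 Y12.69 E0.5092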